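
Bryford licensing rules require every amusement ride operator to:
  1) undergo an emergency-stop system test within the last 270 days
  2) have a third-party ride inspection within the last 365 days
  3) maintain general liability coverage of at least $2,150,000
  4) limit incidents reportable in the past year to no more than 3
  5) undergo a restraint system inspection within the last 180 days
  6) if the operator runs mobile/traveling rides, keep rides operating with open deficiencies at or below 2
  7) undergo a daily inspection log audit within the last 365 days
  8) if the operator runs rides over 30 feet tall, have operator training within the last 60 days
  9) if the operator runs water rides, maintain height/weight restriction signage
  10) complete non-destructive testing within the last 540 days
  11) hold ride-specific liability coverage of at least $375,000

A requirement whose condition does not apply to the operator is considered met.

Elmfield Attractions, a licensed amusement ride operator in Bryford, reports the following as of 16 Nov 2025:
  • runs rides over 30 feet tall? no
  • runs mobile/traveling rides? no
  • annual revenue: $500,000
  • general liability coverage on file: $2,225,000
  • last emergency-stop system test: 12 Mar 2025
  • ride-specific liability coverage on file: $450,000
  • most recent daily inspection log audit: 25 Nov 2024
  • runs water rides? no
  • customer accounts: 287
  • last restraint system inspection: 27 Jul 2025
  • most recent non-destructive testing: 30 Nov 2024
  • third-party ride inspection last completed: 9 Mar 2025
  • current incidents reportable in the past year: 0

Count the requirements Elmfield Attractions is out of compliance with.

0

1. emergency-stop system test 249 days ago vs limit 270 → met
2. third-party ride inspection 252 days ago vs limit 365 → met
3. general liability coverage $2,225,000 ≥ $2,150,000 → met
4. incidents reportable in the past year 0 ≤ 3 → met
5. restraint system inspection 112 days ago vs limit 180 → met
6. condition 'runs mobile/traveling rides' does not hold → requirement n/a → met
7. daily inspection log audit 356 days ago vs limit 365 → met
8. condition 'runs rides over 30 feet tall' does not hold → requirement n/a → met
9. condition 'runs water rides' does not hold → requirement n/a → met
10. non-destructive testing 351 days ago vs limit 540 → met
11. ride-specific liability coverage $450,000 ≥ $375,000 → met
Not met: 0 of 11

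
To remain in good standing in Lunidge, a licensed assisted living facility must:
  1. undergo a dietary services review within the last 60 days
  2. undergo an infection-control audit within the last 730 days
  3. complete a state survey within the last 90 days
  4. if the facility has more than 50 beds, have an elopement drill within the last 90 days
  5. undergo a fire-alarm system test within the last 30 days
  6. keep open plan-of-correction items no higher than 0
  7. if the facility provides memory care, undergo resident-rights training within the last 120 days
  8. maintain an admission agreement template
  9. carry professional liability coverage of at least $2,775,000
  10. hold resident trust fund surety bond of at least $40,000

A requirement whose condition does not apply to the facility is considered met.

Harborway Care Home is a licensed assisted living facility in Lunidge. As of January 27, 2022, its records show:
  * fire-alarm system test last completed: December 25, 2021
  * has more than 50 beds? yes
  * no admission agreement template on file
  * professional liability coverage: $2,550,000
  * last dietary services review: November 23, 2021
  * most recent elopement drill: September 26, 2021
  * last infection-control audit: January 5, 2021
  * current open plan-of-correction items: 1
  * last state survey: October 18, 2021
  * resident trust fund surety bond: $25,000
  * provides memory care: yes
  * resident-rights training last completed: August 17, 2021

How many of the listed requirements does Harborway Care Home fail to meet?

9

1. dietary services review 65 days ago vs limit 60 → not met
2. infection-control audit 387 days ago vs limit 730 → met
3. state survey 101 days ago vs limit 90 → not met
4. condition 'has more than 50 beds' holds; elopement drill 123 days ago vs limit 90 → not met
5. fire-alarm system test 33 days ago vs limit 30 → not met
6. open plan-of-correction items 1 > 0 → not met
7. condition 'provides memory care' holds; resident-rights training 163 days ago vs limit 120 → not met
8. admission agreement template absent → not met
9. professional liability coverage $2,550,000 < $2,775,000 → not met
10. resident trust fund surety bond $25,000 < $40,000 → not met
Not met: 9 of 10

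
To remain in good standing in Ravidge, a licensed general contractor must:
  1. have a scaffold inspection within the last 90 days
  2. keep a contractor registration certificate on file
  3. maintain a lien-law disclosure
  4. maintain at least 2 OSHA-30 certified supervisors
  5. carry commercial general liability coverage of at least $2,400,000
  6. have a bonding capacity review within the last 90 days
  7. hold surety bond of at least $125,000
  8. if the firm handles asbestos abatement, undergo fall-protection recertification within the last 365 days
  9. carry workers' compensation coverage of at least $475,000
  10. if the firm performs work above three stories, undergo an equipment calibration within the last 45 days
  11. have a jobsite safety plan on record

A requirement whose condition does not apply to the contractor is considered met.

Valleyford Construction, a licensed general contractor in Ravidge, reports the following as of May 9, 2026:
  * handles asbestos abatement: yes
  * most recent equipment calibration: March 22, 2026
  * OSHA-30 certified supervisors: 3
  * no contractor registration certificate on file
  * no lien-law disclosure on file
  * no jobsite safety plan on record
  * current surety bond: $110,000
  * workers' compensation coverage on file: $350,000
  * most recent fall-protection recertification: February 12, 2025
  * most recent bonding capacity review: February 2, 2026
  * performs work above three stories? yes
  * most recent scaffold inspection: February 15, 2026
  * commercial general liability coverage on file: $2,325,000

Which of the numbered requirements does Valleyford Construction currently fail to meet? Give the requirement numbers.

2, 3, 5, 6, 7, 8, 9, 10, 11

1. scaffold inspection 83 days ago vs limit 90 → met
2. contractor registration certificate absent → not met
3. lien-law disclosure absent → not met
4. OSHA-30 certified supervisors 3 ≥ 2 → met
5. commercial general liability coverage $2,325,000 < $2,400,000 → not met
6. bonding capacity review 96 days ago vs limit 90 → not met
7. surety bond $110,000 < $125,000 → not met
8. condition 'handles asbestos abatement' holds; fall-protection recertification 451 days ago vs limit 365 → not met
9. workers' compensation coverage $350,000 < $475,000 → not met
10. condition 'performs work above three stories' holds; equipment calibration 48 days ago vs limit 45 → not met
11. jobsite safety plan absent → not met
Not met: 2, 3, 5, 6, 7, 8, 9, 10, 11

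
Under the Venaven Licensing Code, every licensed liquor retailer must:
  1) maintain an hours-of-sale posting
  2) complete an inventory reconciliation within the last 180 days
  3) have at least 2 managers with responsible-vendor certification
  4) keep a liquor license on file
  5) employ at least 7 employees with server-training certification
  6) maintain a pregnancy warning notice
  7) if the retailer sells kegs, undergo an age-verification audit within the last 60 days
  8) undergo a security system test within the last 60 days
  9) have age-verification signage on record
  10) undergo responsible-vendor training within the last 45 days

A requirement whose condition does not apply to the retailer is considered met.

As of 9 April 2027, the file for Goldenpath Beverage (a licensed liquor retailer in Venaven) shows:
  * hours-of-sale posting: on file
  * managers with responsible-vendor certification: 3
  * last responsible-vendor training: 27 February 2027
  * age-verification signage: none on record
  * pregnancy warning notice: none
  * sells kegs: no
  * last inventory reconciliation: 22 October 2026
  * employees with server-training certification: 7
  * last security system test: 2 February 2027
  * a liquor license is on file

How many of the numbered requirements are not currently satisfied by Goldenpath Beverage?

3

1. hours-of-sale posting present → met
2. inventory reconciliation 169 days ago vs limit 180 → met
3. managers with responsible-vendor certification 3 ≥ 2 → met
4. liquor license present → met
5. employees with server-training certification 7 ≥ 7 → met
6. pregnancy warning notice absent → not met
7. condition 'sells kegs' does not hold → requirement n/a → met
8. security system test 66 days ago vs limit 60 → not met
9. age-verification signage absent → not met
10. responsible-vendor training 41 days ago vs limit 45 → met
Not met: 3 of 10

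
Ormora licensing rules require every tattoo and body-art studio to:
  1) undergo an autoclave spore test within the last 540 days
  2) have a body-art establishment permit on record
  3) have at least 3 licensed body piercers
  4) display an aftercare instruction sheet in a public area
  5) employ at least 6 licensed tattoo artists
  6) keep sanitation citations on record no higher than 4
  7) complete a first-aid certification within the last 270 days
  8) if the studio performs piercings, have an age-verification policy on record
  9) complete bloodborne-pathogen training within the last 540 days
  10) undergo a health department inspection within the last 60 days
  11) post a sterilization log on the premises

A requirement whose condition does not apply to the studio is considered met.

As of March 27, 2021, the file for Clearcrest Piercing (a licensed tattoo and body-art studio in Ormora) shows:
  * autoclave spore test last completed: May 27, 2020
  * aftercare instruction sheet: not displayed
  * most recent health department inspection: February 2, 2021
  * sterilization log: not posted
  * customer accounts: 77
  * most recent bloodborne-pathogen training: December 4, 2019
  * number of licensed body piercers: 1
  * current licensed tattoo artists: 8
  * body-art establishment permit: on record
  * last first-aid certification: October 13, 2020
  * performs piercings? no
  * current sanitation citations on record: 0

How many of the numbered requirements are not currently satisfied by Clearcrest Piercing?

1. autoclave spore test 304 days ago vs limit 540 → met
2. body-art establishment permit present → met
3. licensed body piercers 1 < 3 → not met
4. aftercare instruction sheet absent → not met
5. licensed tattoo artists 8 ≥ 6 → met
6. sanitation citations on record 0 ≤ 4 → met
7. first-aid certification 165 days ago vs limit 270 → met
8. condition 'performs piercings' does not hold → requirement n/a → met
9. bloodborne-pathogen training 479 days ago vs limit 540 → met
10. health department inspection 53 days ago vs limit 60 → met
11. sterilization log absent → not met
Not met: 3 of 11

3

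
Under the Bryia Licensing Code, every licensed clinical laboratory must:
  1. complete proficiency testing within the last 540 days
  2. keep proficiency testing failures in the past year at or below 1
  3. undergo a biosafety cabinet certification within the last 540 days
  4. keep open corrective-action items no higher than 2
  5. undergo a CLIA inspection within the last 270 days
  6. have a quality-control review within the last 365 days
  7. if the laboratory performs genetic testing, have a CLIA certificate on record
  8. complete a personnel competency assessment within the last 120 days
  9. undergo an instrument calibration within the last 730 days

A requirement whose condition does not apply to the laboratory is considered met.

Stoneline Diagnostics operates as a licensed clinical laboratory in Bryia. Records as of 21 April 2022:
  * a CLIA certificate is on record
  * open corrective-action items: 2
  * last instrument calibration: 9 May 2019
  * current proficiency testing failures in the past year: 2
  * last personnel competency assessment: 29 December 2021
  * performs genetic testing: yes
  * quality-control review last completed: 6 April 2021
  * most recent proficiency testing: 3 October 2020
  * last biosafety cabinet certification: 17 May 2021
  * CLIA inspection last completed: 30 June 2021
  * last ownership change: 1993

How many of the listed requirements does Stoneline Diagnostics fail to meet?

1. proficiency testing 565 days ago vs limit 540 → not met
2. proficiency testing failures in the past year 2 > 1 → not met
3. biosafety cabinet certification 339 days ago vs limit 540 → met
4. open corrective-action items 2 ≤ 2 → met
5. CLIA inspection 295 days ago vs limit 270 → not met
6. quality-control review 380 days ago vs limit 365 → not met
7. condition 'performs genetic testing' holds; CLIA certificate present → met
8. personnel competency assessment 113 days ago vs limit 120 → met
9. instrument calibration 1078 days ago vs limit 730 → not met
Not met: 5 of 9

5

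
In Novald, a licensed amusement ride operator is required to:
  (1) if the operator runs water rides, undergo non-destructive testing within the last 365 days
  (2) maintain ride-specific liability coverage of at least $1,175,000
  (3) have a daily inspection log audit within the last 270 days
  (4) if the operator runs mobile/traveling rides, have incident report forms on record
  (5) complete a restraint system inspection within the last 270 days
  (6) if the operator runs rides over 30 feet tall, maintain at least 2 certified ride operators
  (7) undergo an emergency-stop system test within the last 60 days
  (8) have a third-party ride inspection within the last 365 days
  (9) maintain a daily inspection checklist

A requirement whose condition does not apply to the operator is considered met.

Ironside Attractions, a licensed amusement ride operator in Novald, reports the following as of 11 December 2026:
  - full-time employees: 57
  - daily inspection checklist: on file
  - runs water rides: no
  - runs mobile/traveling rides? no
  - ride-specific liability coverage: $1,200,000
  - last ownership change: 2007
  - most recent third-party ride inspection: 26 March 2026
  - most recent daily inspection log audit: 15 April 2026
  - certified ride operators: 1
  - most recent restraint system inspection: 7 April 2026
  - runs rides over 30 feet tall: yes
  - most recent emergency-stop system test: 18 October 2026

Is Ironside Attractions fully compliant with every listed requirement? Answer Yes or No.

1. condition 'runs water rides' does not hold → requirement n/a → met
2. ride-specific liability coverage $1,200,000 ≥ $1,175,000 → met
3. daily inspection log audit 240 days ago vs limit 270 → met
4. condition 'runs mobile/traveling rides' does not hold → requirement n/a → met
5. restraint system inspection 248 days ago vs limit 270 → met
6. condition 'runs rides over 30 feet tall' holds; certified ride operators 1 < 2 → not met
7. emergency-stop system test 54 days ago vs limit 60 → met
8. third-party ride inspection 260 days ago vs limit 365 → met
9. daily inspection checklist present → met
Not met: 6

No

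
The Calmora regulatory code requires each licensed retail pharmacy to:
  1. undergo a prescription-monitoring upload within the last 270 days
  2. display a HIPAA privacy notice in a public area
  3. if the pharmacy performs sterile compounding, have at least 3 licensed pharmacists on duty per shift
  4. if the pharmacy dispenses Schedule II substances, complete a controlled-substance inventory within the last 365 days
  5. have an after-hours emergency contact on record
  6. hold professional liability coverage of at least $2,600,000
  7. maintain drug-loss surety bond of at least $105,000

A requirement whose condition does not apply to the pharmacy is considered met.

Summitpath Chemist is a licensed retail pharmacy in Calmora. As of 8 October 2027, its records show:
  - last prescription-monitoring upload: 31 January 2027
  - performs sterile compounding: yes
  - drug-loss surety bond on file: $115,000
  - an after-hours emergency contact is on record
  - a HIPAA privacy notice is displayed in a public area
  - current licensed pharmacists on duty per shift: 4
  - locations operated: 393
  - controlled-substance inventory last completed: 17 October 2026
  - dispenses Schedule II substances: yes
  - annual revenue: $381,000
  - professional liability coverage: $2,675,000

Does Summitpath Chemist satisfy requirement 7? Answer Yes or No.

7. drug-loss surety bond $115,000 ≥ $105,000 → met

Yes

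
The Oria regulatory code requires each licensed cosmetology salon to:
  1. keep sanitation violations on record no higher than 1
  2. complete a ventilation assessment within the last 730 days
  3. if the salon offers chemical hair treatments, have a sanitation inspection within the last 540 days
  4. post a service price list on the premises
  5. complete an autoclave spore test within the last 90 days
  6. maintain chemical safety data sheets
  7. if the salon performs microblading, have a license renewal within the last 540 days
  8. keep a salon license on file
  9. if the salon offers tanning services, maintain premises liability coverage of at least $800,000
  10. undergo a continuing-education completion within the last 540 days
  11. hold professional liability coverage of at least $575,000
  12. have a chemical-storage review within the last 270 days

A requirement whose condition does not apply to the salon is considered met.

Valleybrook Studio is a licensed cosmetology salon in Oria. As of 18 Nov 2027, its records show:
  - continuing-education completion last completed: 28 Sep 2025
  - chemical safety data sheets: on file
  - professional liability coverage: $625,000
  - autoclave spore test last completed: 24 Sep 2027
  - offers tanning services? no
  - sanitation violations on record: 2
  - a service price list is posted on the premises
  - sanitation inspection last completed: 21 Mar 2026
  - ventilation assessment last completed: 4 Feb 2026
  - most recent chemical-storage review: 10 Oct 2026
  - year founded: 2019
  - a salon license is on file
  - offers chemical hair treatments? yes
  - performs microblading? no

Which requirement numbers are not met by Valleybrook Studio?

1, 3, 10, 12

1. sanitation violations on record 2 > 1 → not met
2. ventilation assessment 652 days ago vs limit 730 → met
3. condition 'offers chemical hair treatments' holds; sanitation inspection 607 days ago vs limit 540 → not met
4. service price list present → met
5. autoclave spore test 55 days ago vs limit 90 → met
6. chemical safety data sheets present → met
7. condition 'performs microblading' does not hold → requirement n/a → met
8. salon license present → met
9. condition 'offers tanning services' does not hold → requirement n/a → met
10. continuing-education completion 781 days ago vs limit 540 → not met
11. professional liability coverage $625,000 ≥ $575,000 → met
12. chemical-storage review 404 days ago vs limit 270 → not met
Not met: 1, 3, 10, 12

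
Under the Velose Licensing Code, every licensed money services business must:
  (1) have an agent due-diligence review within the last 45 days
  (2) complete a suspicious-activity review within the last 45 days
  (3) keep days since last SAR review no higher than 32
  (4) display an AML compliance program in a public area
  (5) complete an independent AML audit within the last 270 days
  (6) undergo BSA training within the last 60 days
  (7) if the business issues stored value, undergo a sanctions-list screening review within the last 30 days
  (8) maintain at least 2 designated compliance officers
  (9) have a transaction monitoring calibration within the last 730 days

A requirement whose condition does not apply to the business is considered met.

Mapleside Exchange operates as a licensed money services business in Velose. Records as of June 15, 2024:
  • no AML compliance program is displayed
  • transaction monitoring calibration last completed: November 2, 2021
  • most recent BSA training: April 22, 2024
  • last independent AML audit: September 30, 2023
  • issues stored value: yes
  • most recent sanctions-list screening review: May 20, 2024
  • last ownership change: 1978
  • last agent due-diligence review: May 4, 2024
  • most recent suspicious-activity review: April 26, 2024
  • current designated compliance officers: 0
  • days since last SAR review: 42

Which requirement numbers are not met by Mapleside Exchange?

2, 3, 4, 8, 9

1. agent due-diligence review 42 days ago vs limit 45 → met
2. suspicious-activity review 50 days ago vs limit 45 → not met
3. days since last SAR review 42 > 32 → not met
4. AML compliance program absent → not met
5. independent AML audit 259 days ago vs limit 270 → met
6. BSA training 54 days ago vs limit 60 → met
7. condition 'issues stored value' holds; sanctions-list screening review 26 days ago vs limit 30 → met
8. designated compliance officers 0 < 2 → not met
9. transaction monitoring calibration 956 days ago vs limit 730 → not met
Not met: 2, 3, 4, 8, 9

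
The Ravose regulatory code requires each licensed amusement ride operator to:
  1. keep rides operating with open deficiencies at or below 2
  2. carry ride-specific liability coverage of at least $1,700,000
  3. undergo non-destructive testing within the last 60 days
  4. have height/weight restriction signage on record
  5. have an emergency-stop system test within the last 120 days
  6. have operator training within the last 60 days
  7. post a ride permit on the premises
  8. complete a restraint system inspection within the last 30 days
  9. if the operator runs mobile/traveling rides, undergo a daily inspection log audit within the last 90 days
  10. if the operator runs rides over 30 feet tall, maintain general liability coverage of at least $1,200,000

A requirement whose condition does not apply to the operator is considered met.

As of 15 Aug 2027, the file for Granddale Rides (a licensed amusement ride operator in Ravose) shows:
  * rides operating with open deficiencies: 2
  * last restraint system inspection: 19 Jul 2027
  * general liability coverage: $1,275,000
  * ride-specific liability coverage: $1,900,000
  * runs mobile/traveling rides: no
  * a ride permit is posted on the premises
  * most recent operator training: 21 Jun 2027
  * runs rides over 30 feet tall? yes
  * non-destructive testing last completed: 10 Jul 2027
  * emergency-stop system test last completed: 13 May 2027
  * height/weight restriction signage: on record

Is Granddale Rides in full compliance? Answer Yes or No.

1. rides operating with open deficiencies 2 ≤ 2 → met
2. ride-specific liability coverage $1,900,000 ≥ $1,700,000 → met
3. non-destructive testing 36 days ago vs limit 60 → met
4. height/weight restriction signage present → met
5. emergency-stop system test 94 days ago vs limit 120 → met
6. operator training 55 days ago vs limit 60 → met
7. ride permit present → met
8. restraint system inspection 27 days ago vs limit 30 → met
9. condition 'runs mobile/traveling rides' does not hold → requirement n/a → met
10. condition 'runs rides over 30 feet tall' holds; general liability coverage $1,275,000 ≥ $1,200,000 → met
All met.

Yes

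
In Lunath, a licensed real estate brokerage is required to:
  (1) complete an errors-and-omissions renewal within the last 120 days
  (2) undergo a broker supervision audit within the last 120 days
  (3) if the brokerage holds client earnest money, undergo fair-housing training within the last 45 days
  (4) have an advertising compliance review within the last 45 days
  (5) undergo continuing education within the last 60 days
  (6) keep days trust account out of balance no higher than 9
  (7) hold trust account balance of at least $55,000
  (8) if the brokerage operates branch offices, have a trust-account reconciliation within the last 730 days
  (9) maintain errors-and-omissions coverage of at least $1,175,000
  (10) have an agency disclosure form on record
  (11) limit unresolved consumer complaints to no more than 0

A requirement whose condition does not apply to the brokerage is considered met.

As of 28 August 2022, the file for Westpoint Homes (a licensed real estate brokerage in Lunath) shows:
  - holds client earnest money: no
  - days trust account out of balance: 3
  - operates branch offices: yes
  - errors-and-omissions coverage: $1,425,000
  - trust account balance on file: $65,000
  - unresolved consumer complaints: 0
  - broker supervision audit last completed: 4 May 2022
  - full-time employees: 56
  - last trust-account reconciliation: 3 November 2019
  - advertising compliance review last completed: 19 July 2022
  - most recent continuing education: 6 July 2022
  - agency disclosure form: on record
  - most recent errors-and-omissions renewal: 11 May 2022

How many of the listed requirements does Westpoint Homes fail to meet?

1

1. errors-and-omissions renewal 109 days ago vs limit 120 → met
2. broker supervision audit 116 days ago vs limit 120 → met
3. condition 'holds client earnest money' does not hold → requirement n/a → met
4. advertising compliance review 40 days ago vs limit 45 → met
5. continuing education 53 days ago vs limit 60 → met
6. days trust account out of balance 3 ≤ 9 → met
7. trust account balance $65,000 ≥ $55,000 → met
8. condition 'operates branch offices' holds; trust-account reconciliation 1029 days ago vs limit 730 → not met
9. errors-and-omissions coverage $1,425,000 ≥ $1,175,000 → met
10. agency disclosure form present → met
11. unresolved consumer complaints 0 ≤ 0 → met
Not met: 1 of 11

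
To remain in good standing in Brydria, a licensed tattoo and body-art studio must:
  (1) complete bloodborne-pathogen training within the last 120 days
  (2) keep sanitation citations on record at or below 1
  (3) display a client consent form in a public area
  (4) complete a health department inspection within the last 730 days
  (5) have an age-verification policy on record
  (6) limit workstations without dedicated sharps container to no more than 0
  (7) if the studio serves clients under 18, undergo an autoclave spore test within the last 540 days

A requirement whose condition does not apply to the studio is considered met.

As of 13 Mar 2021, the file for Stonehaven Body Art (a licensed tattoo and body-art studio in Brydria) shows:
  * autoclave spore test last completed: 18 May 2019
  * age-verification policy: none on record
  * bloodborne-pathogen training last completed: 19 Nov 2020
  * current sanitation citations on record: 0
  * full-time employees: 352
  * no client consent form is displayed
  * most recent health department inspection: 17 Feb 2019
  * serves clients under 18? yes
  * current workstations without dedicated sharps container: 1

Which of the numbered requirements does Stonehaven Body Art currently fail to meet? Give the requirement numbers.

3, 4, 5, 6, 7

1. bloodborne-pathogen training 114 days ago vs limit 120 → met
2. sanitation citations on record 0 ≤ 1 → met
3. client consent form absent → not met
4. health department inspection 755 days ago vs limit 730 → not met
5. age-verification policy absent → not met
6. workstations without dedicated sharps container 1 > 0 → not met
7. condition 'serves clients under 18' holds; autoclave spore test 665 days ago vs limit 540 → not met
Not met: 3, 4, 5, 6, 7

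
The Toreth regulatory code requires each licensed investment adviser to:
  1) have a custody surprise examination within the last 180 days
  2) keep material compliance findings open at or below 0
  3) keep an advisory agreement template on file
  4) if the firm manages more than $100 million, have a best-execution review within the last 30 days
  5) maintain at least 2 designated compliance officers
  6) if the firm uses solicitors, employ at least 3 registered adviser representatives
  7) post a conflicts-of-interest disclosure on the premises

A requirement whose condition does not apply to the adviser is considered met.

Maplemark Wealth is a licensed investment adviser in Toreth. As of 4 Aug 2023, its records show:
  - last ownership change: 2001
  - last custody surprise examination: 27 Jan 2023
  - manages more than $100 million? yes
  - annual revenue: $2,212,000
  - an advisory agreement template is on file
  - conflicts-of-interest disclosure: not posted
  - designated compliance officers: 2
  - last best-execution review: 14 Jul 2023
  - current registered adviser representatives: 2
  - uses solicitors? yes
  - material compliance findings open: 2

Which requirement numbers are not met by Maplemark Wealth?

1. custody surprise examination 189 days ago vs limit 180 → not met
2. material compliance findings open 2 > 0 → not met
3. advisory agreement template present → met
4. condition 'manages more than $100 million' holds; best-execution review 21 days ago vs limit 30 → met
5. designated compliance officers 2 ≥ 2 → met
6. condition 'uses solicitors' holds; registered adviser representatives 2 < 3 → not met
7. conflicts-of-interest disclosure absent → not met
Not met: 1, 2, 6, 7

1, 2, 6, 7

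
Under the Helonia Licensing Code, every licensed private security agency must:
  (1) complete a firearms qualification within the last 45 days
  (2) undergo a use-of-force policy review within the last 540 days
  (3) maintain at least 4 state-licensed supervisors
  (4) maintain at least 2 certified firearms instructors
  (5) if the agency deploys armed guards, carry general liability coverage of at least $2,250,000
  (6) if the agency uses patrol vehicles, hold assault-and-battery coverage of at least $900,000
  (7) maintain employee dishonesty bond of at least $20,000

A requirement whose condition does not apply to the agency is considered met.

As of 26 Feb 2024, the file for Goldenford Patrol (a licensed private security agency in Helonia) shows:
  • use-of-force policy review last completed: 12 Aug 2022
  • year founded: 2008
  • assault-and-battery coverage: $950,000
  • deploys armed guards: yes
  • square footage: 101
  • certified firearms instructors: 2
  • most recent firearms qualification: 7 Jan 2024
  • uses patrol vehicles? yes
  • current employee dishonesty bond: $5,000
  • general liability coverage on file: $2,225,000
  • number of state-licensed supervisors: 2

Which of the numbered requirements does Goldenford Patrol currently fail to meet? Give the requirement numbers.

1. firearms qualification 50 days ago vs limit 45 → not met
2. use-of-force policy review 563 days ago vs limit 540 → not met
3. state-licensed supervisors 2 < 4 → not met
4. certified firearms instructors 2 ≥ 2 → met
5. condition 'deploys armed guards' holds; general liability coverage $2,225,000 < $2,250,000 → not met
6. condition 'uses patrol vehicles' holds; assault-and-battery coverage $950,000 ≥ $900,000 → met
7. employee dishonesty bond $5,000 < $20,000 → not met
Not met: 1, 2, 3, 5, 7

1, 2, 3, 5, 7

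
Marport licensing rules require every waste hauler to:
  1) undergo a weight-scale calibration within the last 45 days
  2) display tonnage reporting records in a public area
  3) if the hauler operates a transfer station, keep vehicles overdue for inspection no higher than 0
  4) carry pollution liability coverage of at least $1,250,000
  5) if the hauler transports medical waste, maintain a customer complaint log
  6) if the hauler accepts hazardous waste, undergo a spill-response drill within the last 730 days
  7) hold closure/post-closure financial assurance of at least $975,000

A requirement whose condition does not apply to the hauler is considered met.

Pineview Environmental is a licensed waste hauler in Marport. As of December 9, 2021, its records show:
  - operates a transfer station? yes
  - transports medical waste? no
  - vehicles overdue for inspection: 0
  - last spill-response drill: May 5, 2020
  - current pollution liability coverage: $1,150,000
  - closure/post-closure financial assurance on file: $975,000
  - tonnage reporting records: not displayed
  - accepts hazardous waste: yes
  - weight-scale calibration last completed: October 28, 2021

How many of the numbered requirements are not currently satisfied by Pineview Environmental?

1. weight-scale calibration 42 days ago vs limit 45 → met
2. tonnage reporting records absent → not met
3. condition 'operates a transfer station' holds; vehicles overdue for inspection 0 ≤ 0 → met
4. pollution liability coverage $1,150,000 < $1,250,000 → not met
5. condition 'transports medical waste' does not hold → requirement n/a → met
6. condition 'accepts hazardous waste' holds; spill-response drill 583 days ago vs limit 730 → met
7. closure/post-closure financial assurance $975,000 ≥ $975,000 → met
Not met: 2 of 7

2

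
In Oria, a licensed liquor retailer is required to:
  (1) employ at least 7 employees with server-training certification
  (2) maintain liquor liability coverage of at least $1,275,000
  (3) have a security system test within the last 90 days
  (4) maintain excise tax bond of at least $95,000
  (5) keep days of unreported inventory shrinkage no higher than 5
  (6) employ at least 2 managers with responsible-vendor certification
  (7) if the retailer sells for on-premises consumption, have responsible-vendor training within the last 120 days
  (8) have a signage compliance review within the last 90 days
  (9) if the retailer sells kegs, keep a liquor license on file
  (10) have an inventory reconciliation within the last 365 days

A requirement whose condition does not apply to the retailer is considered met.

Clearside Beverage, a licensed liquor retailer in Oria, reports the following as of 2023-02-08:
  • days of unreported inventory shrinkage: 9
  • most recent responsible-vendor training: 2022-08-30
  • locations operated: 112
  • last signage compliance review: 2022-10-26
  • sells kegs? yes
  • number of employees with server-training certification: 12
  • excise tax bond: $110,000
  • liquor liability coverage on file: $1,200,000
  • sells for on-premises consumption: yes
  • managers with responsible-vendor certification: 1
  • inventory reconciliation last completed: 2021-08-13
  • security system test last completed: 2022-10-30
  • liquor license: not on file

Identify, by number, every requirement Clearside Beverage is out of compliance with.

1. employees with server-training certification 12 ≥ 7 → met
2. liquor liability coverage $1,200,000 < $1,275,000 → not met
3. security system test 101 days ago vs limit 90 → not met
4. excise tax bond $110,000 ≥ $95,000 → met
5. days of unreported inventory shrinkage 9 > 5 → not met
6. managers with responsible-vendor certification 1 < 2 → not met
7. condition 'sells for on-premises consumption' holds; responsible-vendor training 162 days ago vs limit 120 → not met
8. signage compliance review 105 days ago vs limit 90 → not met
9. condition 'sells kegs' holds; liquor license absent → not met
10. inventory reconciliation 544 days ago vs limit 365 → not met
Not met: 2, 3, 5, 6, 7, 8, 9, 10

2, 3, 5, 6, 7, 8, 9, 10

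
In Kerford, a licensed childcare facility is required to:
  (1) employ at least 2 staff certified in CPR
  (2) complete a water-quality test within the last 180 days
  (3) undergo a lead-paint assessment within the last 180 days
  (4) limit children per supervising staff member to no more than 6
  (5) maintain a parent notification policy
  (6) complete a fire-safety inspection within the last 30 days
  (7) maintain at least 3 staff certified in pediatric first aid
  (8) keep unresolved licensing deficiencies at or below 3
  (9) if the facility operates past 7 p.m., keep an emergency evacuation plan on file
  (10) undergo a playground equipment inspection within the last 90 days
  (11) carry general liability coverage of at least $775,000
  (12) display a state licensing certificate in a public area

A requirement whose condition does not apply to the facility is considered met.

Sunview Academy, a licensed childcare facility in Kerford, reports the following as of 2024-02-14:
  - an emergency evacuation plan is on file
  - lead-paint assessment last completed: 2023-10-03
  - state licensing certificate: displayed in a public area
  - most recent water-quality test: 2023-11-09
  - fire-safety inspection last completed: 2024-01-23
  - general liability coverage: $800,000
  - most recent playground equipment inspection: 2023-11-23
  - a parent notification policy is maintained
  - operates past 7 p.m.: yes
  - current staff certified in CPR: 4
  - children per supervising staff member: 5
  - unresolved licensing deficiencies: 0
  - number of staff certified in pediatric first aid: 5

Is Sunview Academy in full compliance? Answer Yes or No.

Yes

1. staff certified in CPR 4 ≥ 2 → met
2. water-quality test 97 days ago vs limit 180 → met
3. lead-paint assessment 134 days ago vs limit 180 → met
4. children per supervising staff member 5 ≤ 6 → met
5. parent notification policy present → met
6. fire-safety inspection 22 days ago vs limit 30 → met
7. staff certified in pediatric first aid 5 ≥ 3 → met
8. unresolved licensing deficiencies 0 ≤ 3 → met
9. condition 'operates past 7 p.m.' holds; emergency evacuation plan present → met
10. playground equipment inspection 83 days ago vs limit 90 → met
11. general liability coverage $800,000 ≥ $775,000 → met
12. state licensing certificate present → met
All met.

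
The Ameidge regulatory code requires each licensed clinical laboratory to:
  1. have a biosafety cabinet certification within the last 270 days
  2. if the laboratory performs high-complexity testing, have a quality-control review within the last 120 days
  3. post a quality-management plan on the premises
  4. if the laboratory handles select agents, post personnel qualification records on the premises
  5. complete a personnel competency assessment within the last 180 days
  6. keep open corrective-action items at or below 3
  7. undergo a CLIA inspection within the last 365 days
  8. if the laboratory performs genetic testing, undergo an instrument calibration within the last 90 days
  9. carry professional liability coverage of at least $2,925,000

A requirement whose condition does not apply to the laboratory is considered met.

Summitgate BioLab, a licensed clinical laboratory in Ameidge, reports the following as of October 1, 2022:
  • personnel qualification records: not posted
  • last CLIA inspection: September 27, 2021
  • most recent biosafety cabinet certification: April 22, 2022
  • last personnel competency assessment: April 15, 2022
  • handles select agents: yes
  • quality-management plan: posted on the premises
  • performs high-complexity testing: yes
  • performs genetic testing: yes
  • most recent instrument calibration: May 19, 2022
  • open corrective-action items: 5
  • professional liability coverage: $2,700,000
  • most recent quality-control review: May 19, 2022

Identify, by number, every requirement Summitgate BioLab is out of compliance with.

1. biosafety cabinet certification 162 days ago vs limit 270 → met
2. condition 'performs high-complexity testing' holds; quality-control review 135 days ago vs limit 120 → not met
3. quality-management plan present → met
4. condition 'handles select agents' holds; personnel qualification records absent → not met
5. personnel competency assessment 169 days ago vs limit 180 → met
6. open corrective-action items 5 > 3 → not met
7. CLIA inspection 369 days ago vs limit 365 → not met
8. condition 'performs genetic testing' holds; instrument calibration 135 days ago vs limit 90 → not met
9. professional liability coverage $2,700,000 < $2,925,000 → not met
Not met: 2, 4, 6, 7, 8, 9

2, 4, 6, 7, 8, 9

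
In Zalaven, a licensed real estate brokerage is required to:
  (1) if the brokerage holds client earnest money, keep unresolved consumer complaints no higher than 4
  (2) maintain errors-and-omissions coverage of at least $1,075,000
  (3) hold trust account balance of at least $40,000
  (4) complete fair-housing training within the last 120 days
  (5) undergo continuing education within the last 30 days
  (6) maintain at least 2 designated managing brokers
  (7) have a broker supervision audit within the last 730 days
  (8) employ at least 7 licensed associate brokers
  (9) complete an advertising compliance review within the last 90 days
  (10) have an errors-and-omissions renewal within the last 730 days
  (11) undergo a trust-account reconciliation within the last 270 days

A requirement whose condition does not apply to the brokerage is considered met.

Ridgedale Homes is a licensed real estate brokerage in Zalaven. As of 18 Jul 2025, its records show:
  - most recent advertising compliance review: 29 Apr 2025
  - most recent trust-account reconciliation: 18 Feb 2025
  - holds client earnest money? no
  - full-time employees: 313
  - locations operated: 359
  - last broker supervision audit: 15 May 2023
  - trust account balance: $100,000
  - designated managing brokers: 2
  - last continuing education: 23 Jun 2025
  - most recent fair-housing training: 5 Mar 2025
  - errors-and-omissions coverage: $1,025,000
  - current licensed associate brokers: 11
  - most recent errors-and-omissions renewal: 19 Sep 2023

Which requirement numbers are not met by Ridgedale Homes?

2, 4, 7

1. condition 'holds client earnest money' does not hold → requirement n/a → met
2. errors-and-omissions coverage $1,025,000 < $1,075,000 → not met
3. trust account balance $100,000 ≥ $40,000 → met
4. fair-housing training 135 days ago vs limit 120 → not met
5. continuing education 25 days ago vs limit 30 → met
6. designated managing brokers 2 ≥ 2 → met
7. broker supervision audit 795 days ago vs limit 730 → not met
8. licensed associate brokers 11 ≥ 7 → met
9. advertising compliance review 80 days ago vs limit 90 → met
10. errors-and-omissions renewal 668 days ago vs limit 730 → met
11. trust-account reconciliation 150 days ago vs limit 270 → met
Not met: 2, 4, 7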